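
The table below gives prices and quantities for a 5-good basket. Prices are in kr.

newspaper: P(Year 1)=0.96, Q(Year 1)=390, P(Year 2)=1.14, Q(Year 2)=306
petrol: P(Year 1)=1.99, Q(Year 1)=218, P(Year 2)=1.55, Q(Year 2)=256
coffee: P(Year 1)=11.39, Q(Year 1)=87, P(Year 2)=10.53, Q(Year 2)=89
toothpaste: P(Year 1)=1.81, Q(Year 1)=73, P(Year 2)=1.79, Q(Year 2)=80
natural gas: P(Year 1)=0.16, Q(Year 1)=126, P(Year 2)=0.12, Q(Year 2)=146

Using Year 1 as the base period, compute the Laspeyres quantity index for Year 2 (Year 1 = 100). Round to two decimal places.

Laspeyres quantity index uses base-period prices as weights.
ΣP(Year 1)·Q(Year 2) = 0.96×306 + 1.99×256 + 11.39×89 + 1.81×80 + 0.16×146 = 293.76 + 509.44 + 1013.71 + 144.8 + 23.36 = 1985.07
ΣP(Year 1)·Q(Year 1) = 0.96×390 + 1.99×218 + 11.39×87 + 1.81×73 + 0.16×126 = 374.4 + 433.82 + 990.93 + 132.13 + 20.16 = 1951.44
Index = 1985.07 / 1951.44 × 100 = 101.7233

101.72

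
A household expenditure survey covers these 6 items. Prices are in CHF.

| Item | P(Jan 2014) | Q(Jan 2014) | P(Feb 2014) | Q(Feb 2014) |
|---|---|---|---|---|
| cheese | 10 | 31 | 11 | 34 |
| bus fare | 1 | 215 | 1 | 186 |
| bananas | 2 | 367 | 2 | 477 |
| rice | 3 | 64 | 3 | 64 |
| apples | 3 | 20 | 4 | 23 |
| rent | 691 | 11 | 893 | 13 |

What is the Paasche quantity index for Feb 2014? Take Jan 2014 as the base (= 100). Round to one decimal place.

Paasche quantity index uses current-period prices as weights.
ΣP(Feb 2014)·Q(Feb 2014) = 11×34 + 1×186 + 2×477 + 3×64 + 4×23 + 893×13 = 374 + 186 + 954 + 192 + 92 + 11609 = 13407
ΣP(Feb 2014)·Q(Jan 2014) = 11×31 + 1×215 + 2×367 + 3×64 + 4×20 + 893×11 = 341 + 215 + 734 + 192 + 80 + 9823 = 11385
Index = 13407 / 11385 × 100 = 117.7602

117.8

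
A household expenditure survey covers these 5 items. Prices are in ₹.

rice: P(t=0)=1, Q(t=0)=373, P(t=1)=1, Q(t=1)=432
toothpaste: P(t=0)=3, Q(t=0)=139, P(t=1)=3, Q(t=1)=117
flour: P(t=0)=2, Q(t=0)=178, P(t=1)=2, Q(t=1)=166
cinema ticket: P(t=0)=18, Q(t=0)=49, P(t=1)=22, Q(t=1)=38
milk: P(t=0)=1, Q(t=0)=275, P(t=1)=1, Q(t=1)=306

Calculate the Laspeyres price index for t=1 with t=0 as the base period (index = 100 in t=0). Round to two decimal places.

108.51

Laspeyres price index uses base-period quantities as weights.
ΣP(t=1)·Q(t=0) = 1×373 + 3×139 + 2×178 + 22×49 + 1×275 = 373 + 417 + 356 + 1078 + 275 = 2499
ΣP(t=0)·Q(t=0) = 1×373 + 3×139 + 2×178 + 18×49 + 1×275 = 373 + 417 + 356 + 882 + 275 = 2303
Index = 2499 / 2303 × 100 = 108.5106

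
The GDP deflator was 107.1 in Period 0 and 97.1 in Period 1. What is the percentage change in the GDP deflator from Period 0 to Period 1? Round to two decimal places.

Change = (97.1 − 107.1) / 107.1 × 100
       = -10.0 / 107.1 × 100 = -9.3371%

-9.34%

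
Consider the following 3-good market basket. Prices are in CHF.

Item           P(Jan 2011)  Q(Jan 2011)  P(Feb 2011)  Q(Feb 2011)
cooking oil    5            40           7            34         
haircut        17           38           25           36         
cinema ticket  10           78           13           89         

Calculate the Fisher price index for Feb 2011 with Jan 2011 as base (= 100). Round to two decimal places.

137.63

Laspeyres component (base-period weights):
ΣP(Feb 2011)Q(Jan 2011) = 7×40 + 25×38 + 13×78 = 280 + 950 + 1014 = 2244
ΣP(Jan 2011)Q(Jan 2011) = 5×40 + 17×38 + 10×78 = 200 + 646 + 780 = 1626
L = 2244 / 1626 × 100 = 138.0074
Paasche component (current-period weights):
ΣP(Feb 2011)Q(Feb 2011) = 7×34 + 25×36 + 13×89 = 238 + 900 + 1157 = 2295
ΣP(Jan 2011)Q(Feb 2011) = 5×34 + 17×36 + 10×89 = 170 + 612 + 890 = 1672
P = 2295 / 1672 × 100 = 137.2608
Fisher = √(L × P) = √(138.0074 × 137.2608) = 137.6336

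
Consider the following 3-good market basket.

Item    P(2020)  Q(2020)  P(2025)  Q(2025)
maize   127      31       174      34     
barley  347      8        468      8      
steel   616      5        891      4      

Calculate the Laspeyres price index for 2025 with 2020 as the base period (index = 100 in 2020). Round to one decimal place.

Laspeyres price index uses base-period quantities as weights.
ΣP(2025)·Q(2020) = 174×31 + 468×8 + 891×5 = 5394 + 3744 + 4455 = 13593
ΣP(2020)·Q(2020) = 127×31 + 347×8 + 616×5 = 3937 + 2776 + 3080 = 9793
Index = 13593 / 9793 × 100 = 138.8032

138.8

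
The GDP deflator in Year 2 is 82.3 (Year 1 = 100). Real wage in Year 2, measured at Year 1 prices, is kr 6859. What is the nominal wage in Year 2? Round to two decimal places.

Nominal = Real × (Index/100) = 6859 × (82.3/100)
        = 6859 × 0.823 = 5644.9570

5644.96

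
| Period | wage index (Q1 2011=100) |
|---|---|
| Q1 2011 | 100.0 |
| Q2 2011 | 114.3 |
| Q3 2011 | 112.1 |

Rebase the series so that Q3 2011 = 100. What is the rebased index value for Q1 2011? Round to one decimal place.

Rebased(Q1 2011) = 100.0 / 112.1 × 100 = 89.2061

89.2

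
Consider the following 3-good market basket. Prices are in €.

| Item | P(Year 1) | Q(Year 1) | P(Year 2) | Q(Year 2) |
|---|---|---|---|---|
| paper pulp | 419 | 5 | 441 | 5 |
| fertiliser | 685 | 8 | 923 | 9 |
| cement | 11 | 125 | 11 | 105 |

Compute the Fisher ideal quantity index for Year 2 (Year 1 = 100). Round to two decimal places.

105.80

Laspeyres component (base-period weights):
ΣP(Year 1)Q(Year 2) = 419×5 + 685×9 + 11×105 = 2095 + 6165 + 1155 = 9415
ΣP(Year 1)Q(Year 1) = 419×5 + 685×8 + 11×125 = 2095 + 5480 + 1375 = 8950
L = 9415 / 8950 × 100 = 105.1955
Paasche component (current-period weights):
ΣP(Year 2)Q(Year 2) = 441×5 + 923×9 + 11×105 = 2205 + 8307 + 1155 = 11667
ΣP(Year 2)Q(Year 1) = 441×5 + 923×8 + 11×125 = 2205 + 7384 + 1375 = 10964
P = 11667 / 10964 × 100 = 106.4119
Fisher = √(L × P) = √(105.1955 × 106.4119) = 105.8020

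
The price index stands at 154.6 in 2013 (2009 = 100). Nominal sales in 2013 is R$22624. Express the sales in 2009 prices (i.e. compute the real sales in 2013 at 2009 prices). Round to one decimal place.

14633.9

Real = Nominal ÷ (Index/100) = 22624 ÷ (154.6/100)
     = 22624 ÷ 1.546 = 14633.8939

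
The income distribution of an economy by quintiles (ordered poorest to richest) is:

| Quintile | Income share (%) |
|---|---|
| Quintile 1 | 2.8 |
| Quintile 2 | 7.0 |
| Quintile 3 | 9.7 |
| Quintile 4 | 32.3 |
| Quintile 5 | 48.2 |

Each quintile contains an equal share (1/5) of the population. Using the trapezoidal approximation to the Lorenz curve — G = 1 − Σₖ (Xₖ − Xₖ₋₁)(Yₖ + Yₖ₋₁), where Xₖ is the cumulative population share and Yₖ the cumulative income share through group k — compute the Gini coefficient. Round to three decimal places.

0.464

Cumulative income shares Yₖ: 0.0280, 0.0980, 0.1950, 0.5180, 1.0000
Σ (Xₖ−Xₖ₋₁)(Yₖ+Yₖ₋₁) = (1/5)(0.0280+0.0000) + (1/5)(0.0980+0.0280) + (1/5)(0.1950+0.0980) + (1/5)(0.5180+0.1950) + (1/5)(1.0000+0.5180)
  = 0.0056 + 0.0252 + 0.0586 + 0.1426 + 0.3036 = 0.5356
G = 1 − 0.5356 = 0.4644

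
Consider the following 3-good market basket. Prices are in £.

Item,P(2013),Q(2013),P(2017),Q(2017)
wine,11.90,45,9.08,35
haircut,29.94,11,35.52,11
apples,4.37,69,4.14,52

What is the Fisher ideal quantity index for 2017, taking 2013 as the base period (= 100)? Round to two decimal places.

Laspeyres component (base-period weights):
ΣP(2013)Q(2017) = 11.90×35 + 29.94×11 + 4.37×52 = 416.5 + 329.34 + 227.24 = 973.08
ΣP(2013)Q(2013) = 11.90×45 + 29.94×11 + 4.37×69 = 535.5 + 329.34 + 301.53 = 1166.37
L = 973.08 / 1166.37 × 100 = 83.4281
Paasche component (current-period weights):
ΣP(2017)Q(2017) = 9.08×35 + 35.52×11 + 4.14×52 = 317.8 + 390.72 + 215.28 = 923.8
ΣP(2017)Q(2013) = 9.08×45 + 35.52×11 + 4.14×69 = 408.6 + 390.72 + 285.66 = 1084.98
P = 923.8 / 1084.98 × 100 = 85.1444
Fisher = √(L × P) = √(83.4281 × 85.1444) = 84.2819

84.28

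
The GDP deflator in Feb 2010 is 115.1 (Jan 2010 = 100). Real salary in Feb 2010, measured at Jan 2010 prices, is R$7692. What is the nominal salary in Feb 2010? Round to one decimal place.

8853.5

Nominal = Real × (Index/100) = 7692 × (115.1/100)
        = 7692 × 1.151 = 8853.4920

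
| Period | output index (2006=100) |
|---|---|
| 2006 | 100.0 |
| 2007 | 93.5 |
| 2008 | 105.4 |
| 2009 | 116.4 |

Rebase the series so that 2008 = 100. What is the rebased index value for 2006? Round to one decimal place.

Rebased(2006) = 100.0 / 105.4 × 100 = 94.8767

94.9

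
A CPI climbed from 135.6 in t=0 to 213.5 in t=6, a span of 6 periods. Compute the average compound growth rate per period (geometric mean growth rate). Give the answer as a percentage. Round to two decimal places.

Growth factor = (213.5/135.6)^(1/6) = (1.574484)^(1/6) = 1.078590
Growth rate = 1.078590 − 1 = 0.078590 = 7.8590%

7.86%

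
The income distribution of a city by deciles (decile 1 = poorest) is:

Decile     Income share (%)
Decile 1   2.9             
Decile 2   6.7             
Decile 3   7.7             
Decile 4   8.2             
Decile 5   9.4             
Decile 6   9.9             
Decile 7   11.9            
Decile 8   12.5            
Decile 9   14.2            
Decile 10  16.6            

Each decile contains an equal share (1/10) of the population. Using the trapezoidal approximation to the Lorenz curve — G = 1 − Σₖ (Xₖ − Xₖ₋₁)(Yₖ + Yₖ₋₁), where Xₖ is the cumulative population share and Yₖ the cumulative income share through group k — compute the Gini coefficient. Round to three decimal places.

0.211

Cumulative income shares Yₖ: 0.0290, 0.0960, 0.1730, 0.2550, 0.3490, 0.4480, 0.5670, 0.6920, 0.8340, 1.0000
Σ (Xₖ−Xₖ₋₁)(Yₖ+Yₖ₋₁) = (1/10)(0.0290+0.0000) + (1/10)(0.0960+0.0290) + (1/10)(0.1730+0.0960) + (1/10)(0.2550+0.1730) + (1/10)(0.3490+0.2550) + (1/10)(0.4480+0.3490) + (1/10)(0.5670+0.4480) + (1/10)(0.6920+0.5670) + (1/10)(0.8340+0.6920) + (1/10)(1.0000+0.8340)
  = 0.0029 + 0.0125 + 0.0269 + 0.0428 + 0.0604 + 0.0797 + 0.1015 + 0.1259 + 0.1526 + 0.1834 = 0.7886
G = 1 − 0.7886 = 0.2114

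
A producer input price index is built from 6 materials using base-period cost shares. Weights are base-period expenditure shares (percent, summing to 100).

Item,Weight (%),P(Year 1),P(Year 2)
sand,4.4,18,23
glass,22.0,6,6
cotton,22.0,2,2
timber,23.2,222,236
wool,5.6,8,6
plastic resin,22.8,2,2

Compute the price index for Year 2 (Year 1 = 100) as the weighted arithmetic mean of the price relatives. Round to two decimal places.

101.29

sand: 4.4 × (23/18) = 4.4 × 1.277778 = 5.6222
glass: 22.0 × (6/6) = 22.0 × 1.000000 = 22.0000
cotton: 22.0 × (2/2) = 22.0 × 1.000000 = 22.0000
timber: 23.2 × (236/222) = 23.2 × 1.063063 = 24.6631
wool: 5.6 × (6/8) = 5.6 × 0.750000 = 4.2000
plastic resin: 22.8 × (2/2) = 22.8 × 1.000000 = 22.8000
Index = Σ wᵢ·(p₁ᵢ/p₀ᵢ) = 5.6222 + 22.0000 + 22.0000 + 24.6631 + 4.2000 + 22.8000 = 101.2853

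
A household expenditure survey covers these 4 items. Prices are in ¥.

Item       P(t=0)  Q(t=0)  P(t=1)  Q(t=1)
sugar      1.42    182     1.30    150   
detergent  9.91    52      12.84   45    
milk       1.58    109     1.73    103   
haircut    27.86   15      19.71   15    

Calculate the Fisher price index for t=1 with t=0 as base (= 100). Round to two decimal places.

101.19

Laspeyres component (base-period weights):
ΣP(t=1)Q(t=0) = 1.30×182 + 12.84×52 + 1.73×109 + 19.71×15 = 236.6 + 667.68 + 188.57 + 295.65 = 1388.5
ΣP(t=0)Q(t=0) = 1.42×182 + 9.91×52 + 1.58×109 + 27.86×15 = 258.44 + 515.32 + 172.22 + 417.9 = 1363.88
L = 1388.5 / 1363.88 × 100 = 101.8051
Paasche component (current-period weights):
ΣP(t=1)Q(t=1) = 1.30×150 + 12.84×45 + 1.73×103 + 19.71×15 = 195 + 577.8 + 178.19 + 295.65 = 1246.64
ΣP(t=0)Q(t=1) = 1.42×150 + 9.91×45 + 1.58×103 + 27.86×15 = 213 + 445.95 + 162.74 + 417.9 = 1239.59
P = 1246.64 / 1239.59 × 100 = 100.5687
Fisher = √(L × P) = √(101.8051 × 100.5687) = 101.1851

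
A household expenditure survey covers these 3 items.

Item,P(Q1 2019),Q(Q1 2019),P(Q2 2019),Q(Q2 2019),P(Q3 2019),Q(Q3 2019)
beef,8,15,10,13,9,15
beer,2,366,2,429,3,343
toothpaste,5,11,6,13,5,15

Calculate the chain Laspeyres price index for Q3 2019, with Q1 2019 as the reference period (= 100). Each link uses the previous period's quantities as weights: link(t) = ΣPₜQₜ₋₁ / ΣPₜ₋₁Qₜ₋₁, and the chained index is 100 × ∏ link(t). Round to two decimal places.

144.03

Link Q1 2019→Q2 2019:
ΣP(Q2 2019)Q(Q1 2019) = 10×15 + 2×366 + 6×11 = 150 + 732 + 66 = 948
ΣP(Q1 2019)Q(Q1 2019) = 8×15 + 2×366 + 5×11 = 120 + 732 + 55 = 907
link = 948/907 = 1.045204
Link Q2 2019→Q3 2019:
ΣP(Q3 2019)Q(Q2 2019) = 9×13 + 3×429 + 5×13 = 117 + 1287 + 65 = 1469
ΣP(Q2 2019)Q(Q2 2019) = 10×13 + 2×429 + 6×13 = 130 + 858 + 78 = 1066
link = 1469/1066 = 1.378049
Chained index = 100 × 1.045204 × 1.378049 = 144.0342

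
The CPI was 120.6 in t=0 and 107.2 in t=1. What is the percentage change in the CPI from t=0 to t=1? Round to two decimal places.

-11.11%

Change = (107.2 − 120.6) / 120.6 × 100
       = -13.4 / 120.6 × 100 = -11.1111%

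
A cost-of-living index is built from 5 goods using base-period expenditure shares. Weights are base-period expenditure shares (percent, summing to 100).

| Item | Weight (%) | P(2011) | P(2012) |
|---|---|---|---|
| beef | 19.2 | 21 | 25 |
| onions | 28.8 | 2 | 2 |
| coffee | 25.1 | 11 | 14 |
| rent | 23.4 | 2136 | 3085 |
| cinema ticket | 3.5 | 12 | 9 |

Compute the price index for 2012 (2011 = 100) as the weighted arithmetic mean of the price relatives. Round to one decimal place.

beef: 19.2 × (25/21) = 19.2 × 1.190476 = 22.8571
onions: 28.8 × (2/2) = 28.8 × 1.000000 = 28.8000
coffee: 25.1 × (14/11) = 25.1 × 1.272727 = 31.9455
rent: 23.4 × (3085/2136) = 23.4 × 1.444288 = 33.7963
cinema ticket: 3.5 × (9/12) = 3.5 × 0.750000 = 2.6250
Index = Σ wᵢ·(p₁ᵢ/p₀ᵢ) = 22.8571 + 28.8000 + 31.9455 + 33.7963 + 2.6250 = 120.0239

120.0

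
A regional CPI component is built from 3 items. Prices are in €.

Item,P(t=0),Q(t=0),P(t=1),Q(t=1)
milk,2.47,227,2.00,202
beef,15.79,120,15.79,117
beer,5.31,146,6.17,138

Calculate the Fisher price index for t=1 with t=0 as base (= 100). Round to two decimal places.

100.68

Laspeyres component (base-period weights):
ΣP(t=1)Q(t=0) = 2.00×227 + 15.79×120 + 6.17×146 = 454 + 1894.8 + 900.82 = 3249.62
ΣP(t=0)Q(t=0) = 2.47×227 + 15.79×120 + 5.31×146 = 560.69 + 1894.8 + 775.26 = 3230.75
L = 3249.62 / 3230.75 × 100 = 100.5841
Paasche component (current-period weights):
ΣP(t=1)Q(t=1) = 2.00×202 + 15.79×117 + 6.17×138 = 404 + 1847.43 + 851.46 = 3102.89
ΣP(t=0)Q(t=1) = 2.47×202 + 15.79×117 + 5.31×138 = 498.94 + 1847.43 + 732.78 = 3079.15
P = 3102.89 / 3079.15 × 100 = 100.7710
Fisher = √(L × P) = √(100.5841 × 100.7710) = 100.6775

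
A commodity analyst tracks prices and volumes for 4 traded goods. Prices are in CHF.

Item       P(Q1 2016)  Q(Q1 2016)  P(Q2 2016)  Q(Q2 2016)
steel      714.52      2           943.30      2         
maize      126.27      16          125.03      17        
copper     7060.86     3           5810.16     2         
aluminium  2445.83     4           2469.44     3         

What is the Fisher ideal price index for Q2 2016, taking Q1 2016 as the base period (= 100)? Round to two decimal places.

Laspeyres component (base-period weights):
ΣP(Q2 2016)Q(Q1 2016) = 943.30×2 + 125.03×16 + 5810.16×3 + 2469.44×4 = 1886.6 + 2000.48 + 17430.48 + 9877.76 = 31195.32
ΣP(Q1 2016)Q(Q1 2016) = 714.52×2 + 126.27×16 + 7060.86×3 + 2445.83×4 = 1429.04 + 2020.32 + 21182.58 + 9783.32 = 34415.26
L = 31195.32 / 34415.26 × 100 = 90.6439
Paasche component (current-period weights):
ΣP(Q2 2016)Q(Q2 2016) = 943.30×2 + 125.03×17 + 5810.16×2 + 2469.44×3 = 1886.6 + 2125.51 + 11620.32 + 7408.32 = 23040.75
ΣP(Q1 2016)Q(Q2 2016) = 714.52×2 + 126.27×17 + 7060.86×2 + 2445.83×3 = 1429.04 + 2146.59 + 14121.72 + 7337.49 = 25034.84
P = 23040.75 / 25034.84 × 100 = 92.0347
Fisher = √(L × P) = √(90.6439 × 92.0347) = 91.3367

91.34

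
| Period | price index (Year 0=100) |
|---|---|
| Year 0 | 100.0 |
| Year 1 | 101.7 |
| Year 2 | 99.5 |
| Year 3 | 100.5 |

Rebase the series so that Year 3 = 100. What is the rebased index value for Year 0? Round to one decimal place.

Rebased(Year 0) = 100.0 / 100.5 × 100 = 99.5025

99.5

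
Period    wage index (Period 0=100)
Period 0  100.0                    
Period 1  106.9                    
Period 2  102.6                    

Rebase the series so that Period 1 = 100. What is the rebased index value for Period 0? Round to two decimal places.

93.55

Rebased(Period 0) = 100.0 / 106.9 × 100 = 93.5454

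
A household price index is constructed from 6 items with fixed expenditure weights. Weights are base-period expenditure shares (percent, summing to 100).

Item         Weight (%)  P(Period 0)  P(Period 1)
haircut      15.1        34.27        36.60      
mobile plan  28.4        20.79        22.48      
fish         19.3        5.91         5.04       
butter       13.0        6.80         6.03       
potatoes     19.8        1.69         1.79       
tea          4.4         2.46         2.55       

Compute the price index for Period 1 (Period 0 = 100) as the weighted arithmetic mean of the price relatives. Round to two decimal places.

haircut: 15.1 × (36.60/34.27) = 15.1 × 1.067989 = 16.1266
mobile plan: 28.4 × (22.48/20.79) = 28.4 × 1.081289 = 30.7086
fish: 19.3 × (5.04/5.91) = 19.3 × 0.852792 = 16.4589
butter: 13.0 × (6.03/6.80) = 13.0 × 0.886765 = 11.5279
potatoes: 19.8 × (1.79/1.69) = 19.8 × 1.059172 = 20.9716
tea: 4.4 × (2.55/2.46) = 4.4 × 1.036585 = 4.5610
Index = Σ wᵢ·(p₁ᵢ/p₀ᵢ) = 16.1266 + 30.7086 + 16.4589 + 11.5279 + 20.9716 + 4.5610 = 100.3546

100.35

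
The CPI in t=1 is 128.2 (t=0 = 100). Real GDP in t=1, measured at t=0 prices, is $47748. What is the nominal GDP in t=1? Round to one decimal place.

Nominal = Real × (Index/100) = 47748 × (128.2/100)
        = 47748 × 1.282 = 61212.9360

61212.9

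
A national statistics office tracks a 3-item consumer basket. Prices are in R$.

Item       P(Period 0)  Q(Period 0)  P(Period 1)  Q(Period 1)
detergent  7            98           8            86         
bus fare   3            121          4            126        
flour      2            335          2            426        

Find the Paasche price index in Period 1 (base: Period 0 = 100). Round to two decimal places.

Paasche price index uses current-period quantities as weights.
ΣP(Period 1)·Q(Period 1) = 8×86 + 4×126 + 2×426 = 688 + 504 + 852 = 2044
ΣP(Period 0)·Q(Period 1) = 7×86 + 3×126 + 2×426 = 602 + 378 + 852 = 1832
Index = 2044 / 1832 × 100 = 111.5721

111.57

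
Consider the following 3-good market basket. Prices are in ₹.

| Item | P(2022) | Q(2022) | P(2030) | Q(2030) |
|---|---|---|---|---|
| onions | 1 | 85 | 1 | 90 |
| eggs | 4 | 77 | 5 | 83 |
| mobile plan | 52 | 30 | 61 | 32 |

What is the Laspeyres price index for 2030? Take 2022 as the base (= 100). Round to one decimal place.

Laspeyres price index uses base-period quantities as weights.
ΣP(2030)·Q(2022) = 1×85 + 5×77 + 61×30 = 85 + 385 + 1830 = 2300
ΣP(2022)·Q(2022) = 1×85 + 4×77 + 52×30 = 85 + 308 + 1560 = 1953
Index = 2300 / 1953 × 100 = 117.7675

117.8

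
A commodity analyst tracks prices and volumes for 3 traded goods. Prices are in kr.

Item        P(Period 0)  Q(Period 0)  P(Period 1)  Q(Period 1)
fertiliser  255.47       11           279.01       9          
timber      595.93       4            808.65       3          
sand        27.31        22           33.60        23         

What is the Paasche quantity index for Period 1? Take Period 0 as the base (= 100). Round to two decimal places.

Paasche quantity index uses current-period prices as weights.
ΣP(Period 1)·Q(Period 1) = 279.01×9 + 808.65×3 + 33.60×23 = 2511.09 + 2425.95 + 772.8 = 5709.84
ΣP(Period 1)·Q(Period 0) = 279.01×11 + 808.65×4 + 33.60×22 = 3069.11 + 3234.6 + 739.2 = 7042.91
Index = 5709.84 / 7042.91 × 100 = 81.0722

81.07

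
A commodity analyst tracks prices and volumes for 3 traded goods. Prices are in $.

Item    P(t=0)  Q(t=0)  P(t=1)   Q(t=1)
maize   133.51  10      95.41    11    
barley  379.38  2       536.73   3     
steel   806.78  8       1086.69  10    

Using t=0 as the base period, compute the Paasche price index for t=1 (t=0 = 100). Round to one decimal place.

126.7

Paasche price index uses current-period quantities as weights.
ΣP(t=1)·Q(t=1) = 95.41×11 + 536.73×3 + 1086.69×10 = 1049.51 + 1610.19 + 10866.9 = 13526.6
ΣP(t=0)·Q(t=1) = 133.51×11 + 379.38×3 + 806.78×10 = 1468.61 + 1138.14 + 8067.8 = 10674.55
Index = 13526.6 / 10674.55 × 100 = 126.7182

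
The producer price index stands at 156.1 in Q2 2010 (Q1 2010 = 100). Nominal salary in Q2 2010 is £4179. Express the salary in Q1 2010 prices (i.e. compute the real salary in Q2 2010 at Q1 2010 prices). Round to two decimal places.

Real = Nominal ÷ (Index/100) = 4179 ÷ (156.1/100)
     = 4179 ÷ 1.561 = 2677.1300

2677.13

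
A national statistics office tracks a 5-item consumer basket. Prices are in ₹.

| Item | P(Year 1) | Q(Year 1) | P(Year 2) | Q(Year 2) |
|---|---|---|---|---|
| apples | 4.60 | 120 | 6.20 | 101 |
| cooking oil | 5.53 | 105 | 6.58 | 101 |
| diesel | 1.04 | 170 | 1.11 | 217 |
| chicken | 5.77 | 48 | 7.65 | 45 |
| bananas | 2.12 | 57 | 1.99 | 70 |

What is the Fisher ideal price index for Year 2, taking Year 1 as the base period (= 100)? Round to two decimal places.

122.44

Laspeyres component (base-period weights):
ΣP(Year 2)Q(Year 1) = 6.20×120 + 6.58×105 + 1.11×170 + 7.65×48 + 1.99×57 = 744 + 690.9 + 188.7 + 367.2 + 113.43 = 2104.23
ΣP(Year 1)Q(Year 1) = 4.60×120 + 5.53×105 + 1.04×170 + 5.77×48 + 2.12×57 = 552 + 580.65 + 176.8 + 276.96 + 120.84 = 1707.25
L = 2104.23 / 1707.25 × 100 = 123.2526
Paasche component (current-period weights):
ΣP(Year 2)Q(Year 2) = 6.20×101 + 6.58×101 + 1.11×217 + 7.65×45 + 1.99×70 = 626.2 + 664.58 + 240.87 + 344.25 + 139.3 = 2015.2
ΣP(Year 1)Q(Year 2) = 4.60×101 + 5.53×101 + 1.04×217 + 5.77×45 + 2.12×70 = 464.6 + 558.53 + 225.68 + 259.65 + 148.4 = 1656.86
P = 2015.2 / 1656.86 × 100 = 121.6277
Fisher = √(L × P) = √(123.2526 × 121.6277) = 122.4374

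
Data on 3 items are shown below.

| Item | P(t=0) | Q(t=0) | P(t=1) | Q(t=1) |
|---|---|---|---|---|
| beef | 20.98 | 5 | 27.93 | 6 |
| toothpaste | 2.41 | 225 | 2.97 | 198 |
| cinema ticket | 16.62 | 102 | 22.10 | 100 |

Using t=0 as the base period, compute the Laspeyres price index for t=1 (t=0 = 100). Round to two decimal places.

Laspeyres price index uses base-period quantities as weights.
ΣP(t=1)·Q(t=0) = 27.93×5 + 2.97×225 + 22.10×102 = 139.65 + 668.25 + 2254.2 = 3062.1
ΣP(t=0)·Q(t=0) = 20.98×5 + 2.41×225 + 16.62×102 = 104.9 + 542.25 + 1695.24 = 2342.39
Index = 3062.1 / 2342.39 × 100 = 130.7255

130.73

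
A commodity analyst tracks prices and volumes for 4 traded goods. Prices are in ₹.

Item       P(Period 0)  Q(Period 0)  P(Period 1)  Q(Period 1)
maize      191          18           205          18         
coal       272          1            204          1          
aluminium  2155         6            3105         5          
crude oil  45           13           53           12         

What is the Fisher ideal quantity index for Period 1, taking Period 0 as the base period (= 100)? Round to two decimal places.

Laspeyres component (base-period weights):
ΣP(Period 0)Q(Period 1) = 191×18 + 272×1 + 2155×5 + 45×12 = 3438 + 272 + 10775 + 540 = 15025
ΣP(Period 0)Q(Period 0) = 191×18 + 272×1 + 2155×6 + 45×13 = 3438 + 272 + 12930 + 585 = 17225
L = 15025 / 17225 × 100 = 87.2279
Paasche component (current-period weights):
ΣP(Period 1)Q(Period 1) = 205×18 + 204×1 + 3105×5 + 53×12 = 3690 + 204 + 15525 + 636 = 20055
ΣP(Period 1)Q(Period 0) = 205×18 + 204×1 + 3105×6 + 53×13 = 3690 + 204 + 18630 + 689 = 23213
P = 20055 / 23213 × 100 = 86.3956
Fisher = √(L × P) = √(87.2279 × 86.3956) = 86.8107

86.81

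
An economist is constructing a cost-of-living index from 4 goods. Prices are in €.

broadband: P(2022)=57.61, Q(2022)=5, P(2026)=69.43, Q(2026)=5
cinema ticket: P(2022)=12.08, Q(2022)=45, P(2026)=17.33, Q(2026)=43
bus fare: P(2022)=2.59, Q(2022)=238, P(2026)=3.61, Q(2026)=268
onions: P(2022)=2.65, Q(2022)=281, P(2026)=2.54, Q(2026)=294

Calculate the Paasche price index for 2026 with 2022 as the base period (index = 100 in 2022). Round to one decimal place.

123.1

Paasche price index uses current-period quantities as weights.
ΣP(2026)·Q(2026) = 69.43×5 + 17.33×43 + 3.61×268 + 2.54×294 = 347.15 + 745.19 + 967.48 + 746.76 = 2806.58
ΣP(2022)·Q(2026) = 57.61×5 + 12.08×43 + 2.59×268 + 2.65×294 = 288.05 + 519.44 + 694.12 + 779.1 = 2280.71
Index = 2806.58 / 2280.71 × 100 = 123.0573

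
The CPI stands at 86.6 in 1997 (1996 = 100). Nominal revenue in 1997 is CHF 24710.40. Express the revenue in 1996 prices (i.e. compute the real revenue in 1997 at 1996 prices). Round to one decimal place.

Real = Nominal ÷ (Index/100) = 24710.40 ÷ (86.6/100)
     = 24710.40 ÷ 0.866 = 28533.9492

28533.9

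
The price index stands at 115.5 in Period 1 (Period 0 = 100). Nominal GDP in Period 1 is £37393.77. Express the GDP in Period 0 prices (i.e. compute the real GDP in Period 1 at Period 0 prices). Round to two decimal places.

32375.56

Real = Nominal ÷ (Index/100) = 37393.77 ÷ (115.5/100)
     = 37393.77 ÷ 1.155 = 32375.5584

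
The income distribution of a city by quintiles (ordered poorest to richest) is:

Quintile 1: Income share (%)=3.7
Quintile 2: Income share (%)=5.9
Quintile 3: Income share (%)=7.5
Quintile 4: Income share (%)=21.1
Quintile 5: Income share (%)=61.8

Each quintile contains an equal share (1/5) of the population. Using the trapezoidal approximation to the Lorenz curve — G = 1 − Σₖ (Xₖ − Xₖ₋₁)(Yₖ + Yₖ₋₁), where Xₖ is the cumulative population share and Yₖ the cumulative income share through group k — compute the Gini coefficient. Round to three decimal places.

Cumulative income shares Yₖ: 0.0370, 0.0960, 0.1710, 0.3820, 1.0000
Σ (Xₖ−Xₖ₋₁)(Yₖ+Yₖ₋₁) = (1/5)(0.0370+0.0000) + (1/5)(0.0960+0.0370) + (1/5)(0.1710+0.0960) + (1/5)(0.3820+0.1710) + (1/5)(1.0000+0.3820)
  = 0.0074 + 0.0266 + 0.0534 + 0.1106 + 0.2764 = 0.4744
G = 1 − 0.4744 = 0.5256

0.526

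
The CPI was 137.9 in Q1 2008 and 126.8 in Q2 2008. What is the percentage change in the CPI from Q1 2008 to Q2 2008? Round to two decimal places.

-8.05%

Change = (126.8 − 137.9) / 137.9 × 100
       = -11.1 / 137.9 × 100 = -8.0493%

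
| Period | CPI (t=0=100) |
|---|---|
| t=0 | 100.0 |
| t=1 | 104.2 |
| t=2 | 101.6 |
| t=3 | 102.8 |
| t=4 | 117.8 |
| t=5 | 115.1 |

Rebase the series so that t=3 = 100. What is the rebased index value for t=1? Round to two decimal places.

Rebased(t=1) = 104.2 / 102.8 × 100 = 101.3619

101.36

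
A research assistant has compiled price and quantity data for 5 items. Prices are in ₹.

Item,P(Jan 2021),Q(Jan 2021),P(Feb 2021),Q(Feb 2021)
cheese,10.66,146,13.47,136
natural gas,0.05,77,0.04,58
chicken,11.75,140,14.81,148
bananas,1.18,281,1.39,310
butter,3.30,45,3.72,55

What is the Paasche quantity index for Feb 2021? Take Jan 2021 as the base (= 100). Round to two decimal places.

Paasche quantity index uses current-period prices as weights.
ΣP(Feb 2021)·Q(Feb 2021) = 13.47×136 + 0.04×58 + 14.81×148 + 1.39×310 + 3.72×55 = 1831.92 + 2.32 + 2191.88 + 430.9 + 204.6 = 4661.62
ΣP(Feb 2021)·Q(Jan 2021) = 13.47×146 + 0.04×77 + 14.81×140 + 1.39×281 + 3.72×45 = 1966.62 + 3.08 + 2073.4 + 390.59 + 167.4 = 4601.09
Index = 4661.62 / 4601.09 × 100 = 101.3156

101.32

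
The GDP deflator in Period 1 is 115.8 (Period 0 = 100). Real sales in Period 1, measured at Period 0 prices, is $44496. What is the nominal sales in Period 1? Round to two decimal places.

Nominal = Real × (Index/100) = 44496 × (115.8/100)
        = 44496 × 1.158 = 51526.3680

51526.37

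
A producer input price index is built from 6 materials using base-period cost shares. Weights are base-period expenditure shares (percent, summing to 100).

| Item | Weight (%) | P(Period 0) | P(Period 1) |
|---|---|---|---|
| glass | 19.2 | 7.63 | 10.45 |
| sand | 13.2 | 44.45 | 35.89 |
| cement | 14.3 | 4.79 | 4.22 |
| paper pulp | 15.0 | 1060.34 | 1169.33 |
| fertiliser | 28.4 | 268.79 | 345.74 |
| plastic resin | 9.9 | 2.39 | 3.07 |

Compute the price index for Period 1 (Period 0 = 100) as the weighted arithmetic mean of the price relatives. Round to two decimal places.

115.34

glass: 19.2 × (10.45/7.63) = 19.2 × 1.369594 = 26.2962
sand: 13.2 × (35.89/44.45) = 13.2 × 0.807424 = 10.6580
cement: 14.3 × (4.22/4.79) = 14.3 × 0.881002 = 12.5983
paper pulp: 15.0 × (1169.33/1060.34) = 15.0 × 1.102788 = 16.5418
fertiliser: 28.4 × (345.74/268.79) = 28.4 × 1.286283 = 36.5304
plastic resin: 9.9 × (3.07/2.39) = 9.9 × 1.284519 = 12.7167
Index = Σ wᵢ·(p₁ᵢ/p₀ᵢ) = 26.2962 + 10.6580 + 12.5983 + 16.5418 + 36.5304 + 12.7167 = 115.3415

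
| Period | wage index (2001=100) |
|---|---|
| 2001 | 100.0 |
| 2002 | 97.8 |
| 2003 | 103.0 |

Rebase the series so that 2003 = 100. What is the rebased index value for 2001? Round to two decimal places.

97.09

Rebased(2001) = 100.0 / 103.0 × 100 = 97.0874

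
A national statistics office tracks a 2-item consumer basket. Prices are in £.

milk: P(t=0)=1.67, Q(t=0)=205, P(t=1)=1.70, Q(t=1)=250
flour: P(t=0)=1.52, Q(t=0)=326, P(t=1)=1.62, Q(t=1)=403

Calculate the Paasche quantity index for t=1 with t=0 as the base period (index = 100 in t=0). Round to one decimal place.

123.0

Paasche quantity index uses current-period prices as weights.
ΣP(t=1)·Q(t=1) = 1.70×250 + 1.62×403 = 425 + 652.86 = 1077.86
ΣP(t=1)·Q(t=0) = 1.70×205 + 1.62×326 = 348.5 + 528.12 = 876.62
Index = 1077.86 / 876.62 × 100 = 122.9564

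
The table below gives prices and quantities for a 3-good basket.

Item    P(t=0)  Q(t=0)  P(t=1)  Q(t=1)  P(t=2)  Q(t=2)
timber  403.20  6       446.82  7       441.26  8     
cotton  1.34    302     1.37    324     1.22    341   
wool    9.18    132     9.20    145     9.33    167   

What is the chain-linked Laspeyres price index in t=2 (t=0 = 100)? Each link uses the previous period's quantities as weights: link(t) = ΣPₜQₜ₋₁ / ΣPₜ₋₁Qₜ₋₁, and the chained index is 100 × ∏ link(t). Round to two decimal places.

105.28

Link t=0→t=1:
ΣP(t=1)Q(t=0) = 446.82×6 + 1.37×302 + 9.20×132 = 2680.92 + 413.74 + 1214.4 = 4309.06
ΣP(t=0)Q(t=0) = 403.20×6 + 1.34×302 + 9.18×132 = 2419.2 + 404.68 + 1211.76 = 4035.64
link = 4309.06/4035.64 = 1.067751
Link t=1→t=2:
ΣP(t=2)Q(t=1) = 441.26×7 + 1.22×324 + 9.33×145 = 3088.82 + 395.28 + 1352.85 = 4836.95
ΣP(t=1)Q(t=1) = 446.82×7 + 1.37×324 + 9.20×145 = 3127.74 + 443.88 + 1334 = 4905.62
link = 4836.95/4905.62 = 0.986002
Chained index = 100 × 1.067751 × 0.986002 = 105.2805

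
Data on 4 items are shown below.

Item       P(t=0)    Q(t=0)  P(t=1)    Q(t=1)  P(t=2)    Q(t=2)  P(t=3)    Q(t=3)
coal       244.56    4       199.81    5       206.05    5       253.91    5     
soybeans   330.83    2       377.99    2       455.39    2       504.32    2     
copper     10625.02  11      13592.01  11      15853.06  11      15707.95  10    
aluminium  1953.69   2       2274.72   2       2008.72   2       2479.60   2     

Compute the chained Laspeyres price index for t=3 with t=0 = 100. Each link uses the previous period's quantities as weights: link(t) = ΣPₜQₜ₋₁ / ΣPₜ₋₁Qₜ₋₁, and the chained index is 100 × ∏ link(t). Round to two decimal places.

Link t=0→t=1:
ΣP(t=1)Q(t=0) = 199.81×4 + 377.99×2 + 13592.01×11 + 2274.72×2 = 799.24 + 755.98 + 149512.11 + 4549.44 = 155616.77
ΣP(t=0)Q(t=0) = 244.56×4 + 330.83×2 + 10625.02×11 + 1953.69×2 = 978.24 + 661.66 + 116875.22 + 3907.38 = 122422.5
link = 155616.77/122422.5 = 1.271145
Link t=1→t=2:
ΣP(t=2)Q(t=1) = 206.05×5 + 455.39×2 + 15853.06×11 + 2008.72×2 = 1030.25 + 910.78 + 174383.66 + 4017.44 = 180342.13
ΣP(t=1)Q(t=1) = 199.81×5 + 377.99×2 + 13592.01×11 + 2274.72×2 = 999.05 + 755.98 + 149512.11 + 4549.44 = 155816.58
link = 180342.13/155816.58 = 1.157400
Link t=2→t=3:
ΣP(t=3)Q(t=2) = 253.91×5 + 504.32×2 + 15707.95×11 + 2479.60×2 = 1269.55 + 1008.64 + 172787.45 + 4959.2 = 180024.84
ΣP(t=2)Q(t=2) = 206.05×5 + 455.39×2 + 15853.06×11 + 2008.72×2 = 1030.25 + 910.78 + 174383.66 + 4017.44 = 180342.13
link = 180024.84/180342.13 = 0.998241
Chained index = 100 × 1.271145 × 1.157400 × 0.998241 = 146.8635

146.86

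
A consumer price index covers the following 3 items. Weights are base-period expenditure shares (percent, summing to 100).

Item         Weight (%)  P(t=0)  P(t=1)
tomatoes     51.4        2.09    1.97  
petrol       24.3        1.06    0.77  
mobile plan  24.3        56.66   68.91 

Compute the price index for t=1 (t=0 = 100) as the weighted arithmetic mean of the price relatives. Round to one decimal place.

95.7

tomatoes: 51.4 × (1.97/2.09) = 51.4 × 0.942584 = 48.4488
petrol: 24.3 × (0.77/1.06) = 24.3 × 0.726415 = 17.6519
mobile plan: 24.3 × (68.91/56.66) = 24.3 × 1.216202 = 29.5537
Index = Σ wᵢ·(p₁ᵢ/p₀ᵢ) = 48.4488 + 17.6519 + 29.5537 = 95.6544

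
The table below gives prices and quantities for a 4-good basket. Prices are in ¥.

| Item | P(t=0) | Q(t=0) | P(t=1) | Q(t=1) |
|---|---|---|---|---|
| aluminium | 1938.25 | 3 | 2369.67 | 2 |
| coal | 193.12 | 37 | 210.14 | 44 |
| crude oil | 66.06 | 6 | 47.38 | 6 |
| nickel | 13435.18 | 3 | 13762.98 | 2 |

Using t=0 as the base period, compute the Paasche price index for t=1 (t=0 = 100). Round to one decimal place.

Paasche price index uses current-period quantities as weights.
ΣP(t=1)·Q(t=1) = 2369.67×2 + 210.14×44 + 47.38×6 + 13762.98×2 = 4739.34 + 9246.16 + 284.28 + 27525.96 = 41795.74
ΣP(t=0)·Q(t=1) = 1938.25×2 + 193.12×44 + 66.06×6 + 13435.18×2 = 3876.5 + 8497.28 + 396.36 + 26870.36 = 39640.5
Index = 41795.74 / 39640.5 × 100 = 105.4370

105.4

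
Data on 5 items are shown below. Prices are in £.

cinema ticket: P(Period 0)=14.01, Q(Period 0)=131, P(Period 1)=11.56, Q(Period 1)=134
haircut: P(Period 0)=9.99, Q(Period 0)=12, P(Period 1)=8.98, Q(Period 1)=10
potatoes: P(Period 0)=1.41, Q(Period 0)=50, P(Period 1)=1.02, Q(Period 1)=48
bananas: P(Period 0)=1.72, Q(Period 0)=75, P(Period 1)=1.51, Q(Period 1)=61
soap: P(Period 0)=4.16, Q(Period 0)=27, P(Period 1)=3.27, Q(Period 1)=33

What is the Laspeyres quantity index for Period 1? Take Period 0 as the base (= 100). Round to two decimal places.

Laspeyres quantity index uses base-period prices as weights.
ΣP(Period 0)·Q(Period 1) = 14.01×134 + 9.99×10 + 1.41×48 + 1.72×61 + 4.16×33 = 1877.34 + 99.9 + 67.68 + 104.92 + 137.28 = 2287.12
ΣP(Period 0)·Q(Period 0) = 14.01×131 + 9.99×12 + 1.41×50 + 1.72×75 + 4.16×27 = 1835.31 + 119.88 + 70.5 + 129 + 112.32 = 2267.01
Index = 2287.12 / 2267.01 × 100 = 100.8871

100.89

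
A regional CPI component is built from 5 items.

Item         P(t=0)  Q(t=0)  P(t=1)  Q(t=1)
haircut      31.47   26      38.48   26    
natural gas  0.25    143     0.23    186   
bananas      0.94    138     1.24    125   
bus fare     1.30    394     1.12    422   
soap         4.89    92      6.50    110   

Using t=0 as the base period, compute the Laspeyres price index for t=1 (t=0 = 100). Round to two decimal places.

115.32

Laspeyres price index uses base-period quantities as weights.
ΣP(t=1)·Q(t=0) = 38.48×26 + 0.23×143 + 1.24×138 + 1.12×394 + 6.50×92 = 1000.48 + 32.89 + 171.12 + 441.28 + 598 = 2243.77
ΣP(t=0)·Q(t=0) = 31.47×26 + 0.25×143 + 0.94×138 + 1.30×394 + 4.89×92 = 818.22 + 35.75 + 129.72 + 512.2 + 449.88 = 1945.77
Index = 2243.77 / 1945.77 × 100 = 115.3153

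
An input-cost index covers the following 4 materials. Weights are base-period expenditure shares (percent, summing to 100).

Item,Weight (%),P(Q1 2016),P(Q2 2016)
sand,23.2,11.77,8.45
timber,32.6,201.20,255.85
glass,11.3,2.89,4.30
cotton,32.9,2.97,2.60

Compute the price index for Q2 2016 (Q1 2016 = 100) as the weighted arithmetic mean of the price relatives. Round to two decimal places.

sand: 23.2 × (8.45/11.77) = 23.2 × 0.717927 = 16.6559
timber: 32.6 × (255.85/201.20) = 32.6 × 1.271620 = 41.4548
glass: 11.3 × (4.30/2.89) = 11.3 × 1.487889 = 16.8131
cotton: 32.9 × (2.60/2.97) = 32.9 × 0.875421 = 28.8013
Index = Σ wᵢ·(p₁ᵢ/p₀ᵢ) = 16.6559 + 41.4548 + 16.8131 + 28.8013 = 103.7252

103.73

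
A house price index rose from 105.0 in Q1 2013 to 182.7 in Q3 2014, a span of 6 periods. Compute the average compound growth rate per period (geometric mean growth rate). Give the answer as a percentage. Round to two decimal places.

Growth factor = (182.7/105.0)^(1/6) = (1.740000)^(1/6) = 1.096709
Growth rate = 1.096709 − 1 = 0.096709 = 9.6709%

9.67%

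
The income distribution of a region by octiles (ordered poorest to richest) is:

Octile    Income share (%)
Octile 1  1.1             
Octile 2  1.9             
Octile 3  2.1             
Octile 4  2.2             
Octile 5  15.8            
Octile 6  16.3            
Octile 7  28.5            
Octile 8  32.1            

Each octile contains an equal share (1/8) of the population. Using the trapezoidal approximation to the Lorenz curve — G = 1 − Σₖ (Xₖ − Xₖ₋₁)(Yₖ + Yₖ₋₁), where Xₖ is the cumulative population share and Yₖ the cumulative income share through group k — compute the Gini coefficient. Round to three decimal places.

0.508

Cumulative income shares Yₖ: 0.0110, 0.0300, 0.0510, 0.0730, 0.2310, 0.3940, 0.6790, 1.0000
Σ (Xₖ−Xₖ₋₁)(Yₖ+Yₖ₋₁) = (1/8)(0.0110+0.0000) + (1/8)(0.0300+0.0110) + (1/8)(0.0510+0.0300) + (1/8)(0.0730+0.0510) + (1/8)(0.2310+0.0730) + (1/8)(0.3940+0.2310) + (1/8)(0.6790+0.3940) + (1/8)(1.0000+0.6790)
  = 0.0014 + 0.0051 + 0.0101 + 0.0155 + 0.0380 + 0.0781 + 0.1341 + 0.2099 = 0.4923
G = 1 − 0.4923 = 0.5077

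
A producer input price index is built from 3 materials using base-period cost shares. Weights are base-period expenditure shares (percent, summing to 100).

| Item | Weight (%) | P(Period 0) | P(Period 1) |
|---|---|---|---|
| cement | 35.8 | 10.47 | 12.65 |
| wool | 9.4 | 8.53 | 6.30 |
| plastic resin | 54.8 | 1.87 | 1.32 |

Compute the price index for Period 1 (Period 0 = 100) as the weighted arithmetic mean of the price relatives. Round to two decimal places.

88.88

cement: 35.8 × (12.65/10.47) = 35.8 × 1.208214 = 43.2541
wool: 9.4 × (6.30/8.53) = 9.4 × 0.738570 = 6.9426
plastic resin: 54.8 × (1.32/1.87) = 54.8 × 0.705882 = 38.6824
Index = Σ wᵢ·(p₁ᵢ/p₀ᵢ) = 43.2541 + 6.9426 + 38.6824 = 88.8790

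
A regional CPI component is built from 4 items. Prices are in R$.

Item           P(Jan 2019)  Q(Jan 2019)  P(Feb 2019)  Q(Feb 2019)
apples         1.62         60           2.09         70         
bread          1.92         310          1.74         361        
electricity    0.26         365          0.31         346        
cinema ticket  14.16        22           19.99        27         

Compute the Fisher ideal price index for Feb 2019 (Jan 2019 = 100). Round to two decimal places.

Laspeyres component (base-period weights):
ΣP(Feb 2019)Q(Jan 2019) = 2.09×60 + 1.74×310 + 0.31×365 + 19.99×22 = 125.4 + 539.4 + 113.15 + 439.78 = 1217.73
ΣP(Jan 2019)Q(Jan 2019) = 1.62×60 + 1.92×310 + 0.26×365 + 14.16×22 = 97.2 + 595.2 + 94.9 + 311.52 = 1098.82
L = 1217.73 / 1098.82 × 100 = 110.8216
Paasche component (current-period weights):
ΣP(Feb 2019)Q(Feb 2019) = 2.09×70 + 1.74×361 + 0.31×346 + 19.99×27 = 146.3 + 628.14 + 107.26 + 539.73 = 1421.43
ΣP(Jan 2019)Q(Feb 2019) = 1.62×70 + 1.92×361 + 0.26×346 + 14.16×27 = 113.4 + 693.12 + 89.96 + 382.32 = 1278.8
P = 1421.43 / 1278.8 × 100 = 111.1534
Fisher = √(L × P) = √(110.8216 × 111.1534) = 110.9874

110.99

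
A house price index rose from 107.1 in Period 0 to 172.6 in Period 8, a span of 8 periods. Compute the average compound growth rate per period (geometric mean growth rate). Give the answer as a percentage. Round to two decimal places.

Growth factor = (172.6/107.1)^(1/8) = (1.611578)^(1/8) = 1.061467
Growth rate = 1.061467 − 1 = 0.061467 = 6.1467%

6.15%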